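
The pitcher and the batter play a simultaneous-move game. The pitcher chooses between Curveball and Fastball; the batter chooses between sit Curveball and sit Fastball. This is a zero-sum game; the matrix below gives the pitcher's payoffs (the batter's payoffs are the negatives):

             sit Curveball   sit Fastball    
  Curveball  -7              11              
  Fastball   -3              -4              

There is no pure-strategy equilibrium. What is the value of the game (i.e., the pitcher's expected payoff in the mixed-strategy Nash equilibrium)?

v = -61/19

For the pitcher to be willing to mix, the pitcher must be indifferent between Curveball and Fastball, which pins down the batter's mix.
  the pitcher's payoff from Curveball: q·(-7) + (1−q)·11 = -18q + 11
  the pitcher's payoff from Fastball: q·(-3) + (1−q)·(-4) = q - 4
  -18q + 11 = q - 4  ⇒  -19q = -15  ⇒  q = 15/19.
The value is the pitcher's expected payoff against this mix (using Curveball): (15/19)·(-7) + (4/19)·11 = -61/19.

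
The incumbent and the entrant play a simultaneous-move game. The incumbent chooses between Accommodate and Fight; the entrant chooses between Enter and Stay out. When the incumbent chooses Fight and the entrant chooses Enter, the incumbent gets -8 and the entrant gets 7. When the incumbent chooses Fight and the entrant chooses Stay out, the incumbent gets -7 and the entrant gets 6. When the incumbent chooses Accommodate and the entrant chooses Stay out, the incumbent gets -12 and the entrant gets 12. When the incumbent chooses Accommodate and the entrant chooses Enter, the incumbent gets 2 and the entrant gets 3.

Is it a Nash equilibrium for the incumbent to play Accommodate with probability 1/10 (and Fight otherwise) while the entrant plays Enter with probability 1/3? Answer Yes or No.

Yes

Check the entrant's indifference given the incumbent's mix p = 1/10:
  payoff from Enter = 33/5; payoff from Stay out = 33/5 — equal.
Check the incumbent's indifference given the entrant's mix q = 1/3:
  payoff from Accommodate = -22/3; payoff from Fight = -22/3 — equal.
Both players are indifferent, so neither can profitably deviate.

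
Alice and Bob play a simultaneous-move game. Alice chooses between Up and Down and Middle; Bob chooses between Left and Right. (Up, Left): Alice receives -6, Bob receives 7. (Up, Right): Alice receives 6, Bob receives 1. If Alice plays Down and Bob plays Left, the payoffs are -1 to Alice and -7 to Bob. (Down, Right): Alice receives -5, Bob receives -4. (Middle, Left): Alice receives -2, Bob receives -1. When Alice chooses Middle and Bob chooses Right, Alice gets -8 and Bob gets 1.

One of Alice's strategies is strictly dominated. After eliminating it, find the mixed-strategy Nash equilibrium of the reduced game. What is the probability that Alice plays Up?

p = 1/3

Alice's strategy Middle is strictly dominated by Down: -1 > -2 and -5 > -8. Eliminate Middle.
For Bob to be willing to mix, Bob must be indifferent between Left and Right, which pins down Alice's mix.
  Bob's expected payoff from Left: p·7 + (1−p)·(-7) = 14p - 7
  Bob's expected payoff from Right: p·1 + (1−p)·(-4) = 5p - 4
  14p - 7 = 5p - 4  ⇒  9p = 3  ⇒  p = 1/3.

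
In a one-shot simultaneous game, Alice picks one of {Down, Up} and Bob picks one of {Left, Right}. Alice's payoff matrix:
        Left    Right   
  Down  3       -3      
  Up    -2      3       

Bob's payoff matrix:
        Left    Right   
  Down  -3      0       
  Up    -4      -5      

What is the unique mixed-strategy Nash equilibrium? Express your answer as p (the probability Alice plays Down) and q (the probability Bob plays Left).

Bob's indifference between Left and Right determines Alice's mixing probability p:
  Bob's payoff from Left: p·(-3) + (1−p)·(-4) = p - 4
  Bob's payoff from Right: p·0 + (1−p)·(-5) = 5p - 5
  p - 4 = 5p - 5  ⇒  -4p = -1  ⇒  p = 1/4.
Set Alice's expected payoff from Down equal to that from Up:
  Alice's expected payoff from Down: q·3 + (1−q)·(-3) = 6q - 3
  Alice's expected payoff from Up: q·(-2) + (1−q)·3 = -5q + 3
  6q - 3 = -5q + 3  ⇒  11q = 6  ⇒  q = 6/11.

p = 1/4, q = 6/11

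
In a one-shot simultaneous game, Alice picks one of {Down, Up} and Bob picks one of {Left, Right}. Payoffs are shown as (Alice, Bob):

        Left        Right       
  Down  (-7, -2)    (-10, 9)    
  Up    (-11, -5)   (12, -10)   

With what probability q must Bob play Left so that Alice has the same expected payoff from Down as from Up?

q = 11/13

In a mixed equilibrium Alice is indifferent between Down and Up; this condition fixes q.
  Alice's expected payoff from Down: q·(-7) + (1−q)·(-10) = 3q - 10
  Alice's expected payoff from Up: q·(-11) + (1−q)·12 = -23q + 12
  3q - 10 = -23q + 12  ⇒  26q = 22  ⇒  q = 11/13.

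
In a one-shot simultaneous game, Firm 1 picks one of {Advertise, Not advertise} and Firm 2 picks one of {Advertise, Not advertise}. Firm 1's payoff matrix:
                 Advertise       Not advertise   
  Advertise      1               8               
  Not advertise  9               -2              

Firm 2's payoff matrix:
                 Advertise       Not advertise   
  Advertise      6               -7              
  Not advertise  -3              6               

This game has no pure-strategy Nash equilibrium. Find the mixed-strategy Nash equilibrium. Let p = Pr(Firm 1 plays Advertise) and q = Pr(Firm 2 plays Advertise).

Firm 2's indifference between Advertise and Not advertise determines Firm 1's mixing probability p:
  Firm 2's payoff from Advertise: p·6 + (1−p)·(-3) = 9p - 3
  Firm 2's payoff from Not advertise: p·(-7) + (1−p)·6 = -13p + 6
  9p - 3 = -13p + 6  ⇒  22p = 9  ⇒  p = 9/22.
Set Firm 1's expected payoff from Advertise equal to that from Not advertise:
  Firm 1's expected payoff from Advertise: q·1 + (1−q)·8 = -7q + 8
  Firm 1's expected payoff from Not advertise: q·9 + (1−q)·(-2) = 11q - 2
  -7q + 8 = 11q - 2  ⇒  -18q = -10  ⇒  q = 5/9.

p = 9/22, q = 5/9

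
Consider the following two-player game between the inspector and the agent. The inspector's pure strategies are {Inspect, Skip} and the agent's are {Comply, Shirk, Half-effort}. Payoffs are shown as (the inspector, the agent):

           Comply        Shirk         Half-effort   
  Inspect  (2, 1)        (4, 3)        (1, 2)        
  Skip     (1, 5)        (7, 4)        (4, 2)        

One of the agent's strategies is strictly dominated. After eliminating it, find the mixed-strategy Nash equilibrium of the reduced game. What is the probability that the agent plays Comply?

The agent's strategy Half-effort is strictly dominated by Shirk: 3 > 2 and 4 > 2. Eliminate Half-effort.
The inspector's indifference between Inspect and Skip determines the agent's mixing probability q:
  the inspector's payoff from Inspect: q·2 + (1−q)·4 = -2q + 4
  the inspector's payoff from Skip: q·1 + (1−q)·7 = -6q + 7
  -2q + 4 = -6q + 7  ⇒  4q = 3  ⇒  q = 3/4.

q = 3/4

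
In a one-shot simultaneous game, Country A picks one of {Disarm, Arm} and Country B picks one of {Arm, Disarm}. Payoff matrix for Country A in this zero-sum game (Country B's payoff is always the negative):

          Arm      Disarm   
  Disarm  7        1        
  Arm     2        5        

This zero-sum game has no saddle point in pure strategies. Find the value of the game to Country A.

In a mixed equilibrium Country A is indifferent between Disarm and Arm; this condition fixes q.
  Country A's expected payoff from Disarm: q·7 + (1−q)·1 = 6q + 1
  Country A's expected payoff from Arm: q·2 + (1−q)·5 = -3q + 5
  6q + 1 = -3q + 5  ⇒  9q = 4  ⇒  q = 4/9.
The value is Country A's expected payoff against this mix (using Disarm): (4/9)·7 + (5/9)·1 = 11/3.

v = 11/3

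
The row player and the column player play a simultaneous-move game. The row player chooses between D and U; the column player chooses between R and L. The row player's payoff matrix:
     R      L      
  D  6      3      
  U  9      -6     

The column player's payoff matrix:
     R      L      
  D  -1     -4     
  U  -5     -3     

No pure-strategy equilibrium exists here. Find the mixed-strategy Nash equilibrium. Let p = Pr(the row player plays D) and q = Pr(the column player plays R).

p = 2/5, q = 3/4

For the column player to be willing to mix, the column player must be indifferent between R and L, which pins down the row player's mix.
  the column player's payoff to R: p·(-1) + (1−p)·(-5) = 4p - 5
  the column player's payoff to L: p·(-4) + (1−p)·(-3) = -p - 3
  4p - 5 = -p - 3  ⇒  5p = 2  ⇒  p = 2/5.
The row player's indifference between D and U determines the column player's mixing probability q:
  the row player's expected payoff from D: q·6 + (1−q)·3 = 3q + 3
  the row player's expected payoff from U: q·9 + (1−q)·(-6) = 15q - 6
  3q + 3 = 15q - 6  ⇒  -12q = -9  ⇒  q = 3/4.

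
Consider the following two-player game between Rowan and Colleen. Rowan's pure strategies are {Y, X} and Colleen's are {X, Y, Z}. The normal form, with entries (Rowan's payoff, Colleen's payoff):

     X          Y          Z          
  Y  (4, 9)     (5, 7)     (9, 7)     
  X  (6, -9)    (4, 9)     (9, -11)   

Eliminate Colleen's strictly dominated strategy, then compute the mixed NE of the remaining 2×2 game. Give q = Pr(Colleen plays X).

q = 1/3

Colleen's strategy Z is strictly dominated by X: 9 > 7 and -9 > -11. Eliminate Z.
Colleen's mix must leave Rowan indifferent between Y and X.
  Rowan's payoff from Y: q·4 + (1−q)·5 = -q + 5
  Rowan's payoff from X: q·6 + (1−q)·4 = 2q + 4
  -q + 5 = 2q + 4  ⇒  -3q = -1  ⇒  q = 1/3.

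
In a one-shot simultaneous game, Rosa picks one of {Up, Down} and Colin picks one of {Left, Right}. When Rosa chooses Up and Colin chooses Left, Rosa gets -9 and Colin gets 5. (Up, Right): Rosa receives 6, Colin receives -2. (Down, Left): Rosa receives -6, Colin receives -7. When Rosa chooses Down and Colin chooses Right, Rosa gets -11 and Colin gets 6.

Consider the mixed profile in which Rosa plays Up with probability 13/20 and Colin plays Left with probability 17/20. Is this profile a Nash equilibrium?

Check Colin's indifference given Rosa's mix p = 13/20:
  payoff from Left = 4/5; payoff from Right = 4/5 — equal.
Check Rosa's indifference given Colin's mix q = 17/20:
  payoff from Up = -27/4; payoff from Down = -27/4 — equal.
Both players are indifferent, so neither can profitably deviate.

Yes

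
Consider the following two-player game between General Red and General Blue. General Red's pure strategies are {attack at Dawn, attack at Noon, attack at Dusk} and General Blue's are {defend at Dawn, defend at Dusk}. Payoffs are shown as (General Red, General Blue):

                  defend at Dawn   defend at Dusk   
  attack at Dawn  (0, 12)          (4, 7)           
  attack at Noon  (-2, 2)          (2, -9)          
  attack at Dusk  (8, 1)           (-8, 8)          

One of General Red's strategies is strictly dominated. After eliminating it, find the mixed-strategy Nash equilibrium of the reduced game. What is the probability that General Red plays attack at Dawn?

p = 7/12

General Red's strategy attack at Noon is strictly dominated by attack at Dawn: 0 > -2 and 4 > 2. Eliminate attack at Noon.
For General Blue to be willing to mix, General Blue must be indifferent between defend at Dawn and defend at Dusk, which pins down General Red's mix.
  General Blue's expected payoff from defend at Dawn: p·12 + (1−p)·1 = 11p + 1
  General Blue's expected payoff from defend at Dusk: p·7 + (1−p)·8 = -p + 8
  11p + 1 = -p + 8  ⇒  12p = 7  ⇒  p = 7/12.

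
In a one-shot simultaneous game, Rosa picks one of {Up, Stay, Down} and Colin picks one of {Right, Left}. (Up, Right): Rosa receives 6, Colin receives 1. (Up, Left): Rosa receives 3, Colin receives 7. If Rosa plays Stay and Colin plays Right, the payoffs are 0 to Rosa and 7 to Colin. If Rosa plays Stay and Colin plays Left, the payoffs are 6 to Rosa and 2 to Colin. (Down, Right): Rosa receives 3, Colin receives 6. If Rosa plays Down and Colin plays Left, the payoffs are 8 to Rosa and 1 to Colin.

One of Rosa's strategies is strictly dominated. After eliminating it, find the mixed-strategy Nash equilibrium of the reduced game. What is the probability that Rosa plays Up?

p = 5/11

Rosa's strategy Stay is strictly dominated by Down: 3 > 0 and 8 > 6. Eliminate Stay.
Set Colin's expected payoff from Right equal to that from Left:
  Colin's payoff to Right: p·1 + (1−p)·6 = -5p + 6
  Colin's payoff to Left: p·7 + (1−p)·1 = 6p + 1
  -5p + 6 = 6p + 1  ⇒  -11p = -5  ⇒  p = 5/11.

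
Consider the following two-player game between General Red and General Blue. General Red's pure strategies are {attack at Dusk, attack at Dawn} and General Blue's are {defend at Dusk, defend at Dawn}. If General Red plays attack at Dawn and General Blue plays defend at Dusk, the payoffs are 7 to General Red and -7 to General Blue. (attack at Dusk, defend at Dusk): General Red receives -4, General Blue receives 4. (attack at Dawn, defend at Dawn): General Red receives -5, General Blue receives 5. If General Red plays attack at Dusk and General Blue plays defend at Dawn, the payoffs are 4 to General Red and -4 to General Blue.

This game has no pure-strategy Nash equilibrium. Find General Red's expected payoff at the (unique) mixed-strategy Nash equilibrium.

General Blue's mix must leave General Red indifferent between attack at Dusk and attack at Dawn.
  General Red's expected payoff from attack at Dusk: q·(-4) + (1−q)·4 = -8q + 4
  General Red's expected payoff from attack at Dawn: q·7 + (1−q)·(-5) = 12q - 5
  -8q + 4 = 12q - 5  ⇒  -20q = -9  ⇒  q = 9/20.
At equilibrium General Red is indifferent across rows, so General Red's payoff equals the payoff from attack at Dusk: (9/20)·(-4) + (11/20)·4 = 2/5.

2/5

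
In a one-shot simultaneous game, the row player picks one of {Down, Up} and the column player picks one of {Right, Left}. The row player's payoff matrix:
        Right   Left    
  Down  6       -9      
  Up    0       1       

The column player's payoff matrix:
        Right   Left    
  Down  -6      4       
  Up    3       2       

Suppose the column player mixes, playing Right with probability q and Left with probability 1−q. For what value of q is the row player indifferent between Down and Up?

q = 5/8

The column player's mix must leave the row player indifferent between Down and Up.
  the row player's expected payoff from Down: q·6 + (1−q)·(-9) = 15q - 9
  the row player's expected payoff from Up: q·0 + (1−q)·1 = -q + 1
  15q - 9 = -q + 1  ⇒  16q = 10  ⇒  q = 5/8.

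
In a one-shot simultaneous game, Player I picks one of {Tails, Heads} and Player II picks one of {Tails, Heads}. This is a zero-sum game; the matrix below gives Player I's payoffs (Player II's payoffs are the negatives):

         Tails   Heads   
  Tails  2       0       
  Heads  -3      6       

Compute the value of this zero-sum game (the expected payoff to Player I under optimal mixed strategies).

v = 12/11

Set Player I's expected payoff from Tails equal to that from Heads:
  Player I's expected payoff from Tails: q·2 + (1−q)·0 = 2q
  Player I's expected payoff from Heads: q·(-3) + (1−q)·6 = -9q + 6
  2q = -9q + 6  ⇒  11q = 6  ⇒  q = 6/11.
The value is Player I's expected payoff against this mix (using Tails): (6/11)·2 + (5/11)·0 = 12/11.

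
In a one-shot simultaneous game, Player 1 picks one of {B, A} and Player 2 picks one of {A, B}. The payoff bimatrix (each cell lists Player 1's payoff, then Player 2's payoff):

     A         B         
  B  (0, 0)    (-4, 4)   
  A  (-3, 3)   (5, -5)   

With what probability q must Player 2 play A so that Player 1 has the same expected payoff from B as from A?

q = 3/4

In a mixed equilibrium Player 1 is indifferent between B and A; this condition fixes q.
  Player 1's expected payoff from B: q·0 + (1−q)·(-4) = 4q - 4
  Player 1's expected payoff from A: q·(-3) + (1−q)·5 = -8q + 5
  4q - 4 = -8q + 5  ⇒  12q = 9  ⇒  q = 3/4.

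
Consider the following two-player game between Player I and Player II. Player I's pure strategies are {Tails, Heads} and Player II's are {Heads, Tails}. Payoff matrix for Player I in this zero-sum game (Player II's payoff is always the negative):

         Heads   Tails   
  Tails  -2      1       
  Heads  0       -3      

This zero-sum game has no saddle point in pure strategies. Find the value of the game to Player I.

v = -1

For Player I to be willing to mix, Player I must be indifferent between Tails and Heads, which pins down Player II's mix.
  Player I's payoff to Tails: q·(-2) + (1−q)·1 = -3q + 1
  Player I's payoff to Heads: q·0 + (1−q)·(-3) = 3q - 3
  -3q + 1 = 3q - 3  ⇒  -6q = -4  ⇒  q = 2/3.
The value is Player I's expected payoff against this mix (using Tails): (2/3)·(-2) + (1/3)·1 = -1.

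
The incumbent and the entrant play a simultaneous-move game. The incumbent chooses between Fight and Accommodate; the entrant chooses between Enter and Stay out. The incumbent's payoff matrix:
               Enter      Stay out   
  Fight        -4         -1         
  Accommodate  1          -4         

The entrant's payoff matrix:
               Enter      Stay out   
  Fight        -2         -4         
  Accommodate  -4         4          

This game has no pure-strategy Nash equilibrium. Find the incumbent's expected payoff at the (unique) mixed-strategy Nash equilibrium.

-17/8

The entrant's mix must leave the incumbent indifferent between Fight and Accommodate.
  the incumbent's payoff from Fight: q·(-4) + (1−q)·(-1) = -3q - 1
  the incumbent's payoff from Accommodate: q·1 + (1−q)·(-4) = 5q - 4
  -3q - 1 = 5q - 4  ⇒  -8q = -3  ⇒  q = 3/8.
At equilibrium the incumbent is indifferent across rows, so the incumbent's payoff equals the payoff from Fight: (3/8)·(-4) + (5/8)·(-1) = -17/8.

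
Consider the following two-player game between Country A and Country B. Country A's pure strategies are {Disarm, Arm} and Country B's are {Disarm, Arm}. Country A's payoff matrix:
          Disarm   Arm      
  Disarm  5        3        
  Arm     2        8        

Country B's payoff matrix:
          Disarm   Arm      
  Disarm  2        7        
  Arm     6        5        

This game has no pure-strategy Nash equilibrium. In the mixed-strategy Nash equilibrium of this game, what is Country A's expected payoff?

17/4

For Country A to be willing to mix, Country A must be indifferent between Disarm and Arm, which pins down Country B's mix.
  Country A's expected payoff from Disarm: q·5 + (1−q)·3 = 2q + 3
  Country A's expected payoff from Arm: q·2 + (1−q)·8 = -6q + 8
  2q + 3 = -6q + 8  ⇒  8q = 5  ⇒  q = 5/8.
At equilibrium Country A is indifferent across rows, so Country A's payoff equals the payoff from Disarm: (5/8)·5 + (3/8)·3 = 17/4.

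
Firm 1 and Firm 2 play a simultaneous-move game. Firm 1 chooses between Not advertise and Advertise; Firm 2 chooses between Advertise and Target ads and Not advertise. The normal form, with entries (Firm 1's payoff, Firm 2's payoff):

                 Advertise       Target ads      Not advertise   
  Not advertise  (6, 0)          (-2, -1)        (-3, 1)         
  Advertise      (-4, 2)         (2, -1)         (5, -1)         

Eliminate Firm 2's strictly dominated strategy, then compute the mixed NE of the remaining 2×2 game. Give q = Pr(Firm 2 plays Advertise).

Firm 2's strategy Target ads is strictly dominated by Advertise: 0 > -1 and 2 > -1. Eliminate Target ads.
In a mixed equilibrium Firm 1 is indifferent between Not advertise and Advertise; this condition fixes q.
  Firm 1's payoff to Not advertise: q·6 + (1−q)·(-3) = 9q - 3
  Firm 1's payoff to Advertise: q·(-4) + (1−q)·5 = -9q + 5
  9q - 3 = -9q + 5  ⇒  18q = 8  ⇒  q = 4/9.

q = 4/9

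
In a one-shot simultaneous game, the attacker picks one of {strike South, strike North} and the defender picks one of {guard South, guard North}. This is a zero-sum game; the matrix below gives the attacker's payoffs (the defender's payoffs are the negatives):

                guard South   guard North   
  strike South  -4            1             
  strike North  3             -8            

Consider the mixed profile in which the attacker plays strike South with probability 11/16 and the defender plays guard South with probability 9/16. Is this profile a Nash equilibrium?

Check the defender's indifference given the attacker's mix p = 11/16:
  payoff from guard South = 29/16; payoff from guard North = 29/16 — equal.
Check the attacker's indifference given the defender's mix q = 9/16:
  payoff from strike South = -29/16; payoff from strike North = -29/16 — equal.
Both players are indifferent, so neither can profitably deviate.

Yes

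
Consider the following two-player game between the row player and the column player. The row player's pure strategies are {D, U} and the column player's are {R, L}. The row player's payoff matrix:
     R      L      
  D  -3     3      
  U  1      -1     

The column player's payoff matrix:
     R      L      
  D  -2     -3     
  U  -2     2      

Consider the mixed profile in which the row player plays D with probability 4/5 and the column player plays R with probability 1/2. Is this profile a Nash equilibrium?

Check the column player's indifference given the row player's mix p = 4/5:
  payoff from R = -2; payoff from L = -2 — equal.
Check the row player's indifference given the column player's mix q = 1/2:
  payoff from D = 0; payoff from U = 0 — equal.
Both players are indifferent, so neither can profitably deviate.

Yes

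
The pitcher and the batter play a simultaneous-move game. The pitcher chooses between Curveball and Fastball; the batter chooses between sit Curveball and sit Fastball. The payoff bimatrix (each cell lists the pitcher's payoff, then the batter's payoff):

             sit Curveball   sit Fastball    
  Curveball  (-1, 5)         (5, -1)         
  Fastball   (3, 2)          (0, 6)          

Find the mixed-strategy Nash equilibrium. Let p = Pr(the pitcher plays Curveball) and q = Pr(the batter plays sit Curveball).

For the batter to be willing to mix, the batter must be indifferent between sit Curveball and sit Fastball, which pins down the pitcher's mix.
  the batter's expected payoff from sit Curveball: p·5 + (1−p)·2 = 3p + 2
  the batter's expected payoff from sit Fastball: p·(-1) + (1−p)·6 = -7p + 6
  3p + 2 = -7p + 6  ⇒  10p = 4  ⇒  p = 2/5.
The pitcher's indifference between Curveball and Fastball determines the batter's mixing probability q:
  the pitcher's payoff to Curveball: q·(-1) + (1−q)·5 = -6q + 5
  the pitcher's payoff to Fastball: q·3 + (1−q)·0 = 3q
  -6q + 5 = 3q  ⇒  -9q = -5  ⇒  q = 5/9.

p = 2/5, q = 5/9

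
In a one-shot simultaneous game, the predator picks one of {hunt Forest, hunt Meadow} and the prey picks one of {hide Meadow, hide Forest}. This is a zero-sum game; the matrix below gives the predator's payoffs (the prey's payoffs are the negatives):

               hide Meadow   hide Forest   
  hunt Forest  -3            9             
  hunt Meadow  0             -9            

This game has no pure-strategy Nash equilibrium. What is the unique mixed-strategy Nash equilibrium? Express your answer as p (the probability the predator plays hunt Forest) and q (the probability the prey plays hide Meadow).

For the prey to be willing to mix, the prey must be indifferent between hide Meadow and hide Forest, which pins down the predator's mix.
  the prey's payoff from hide Meadow: p·3 + (1−p)·0 = 3p
  the prey's payoff from hide Forest: p·(-9) + (1−p)·9 = -18p + 9
  3p = -18p + 9  ⇒  21p = 9  ⇒  p = 3/7.
For the predator to be willing to mix, the predator must be indifferent between hunt Forest and hunt Meadow, which pins down the prey's mix.
  the predator's expected payoff from hunt Forest: q·(-3) + (1−q)·9 = -12q + 9
  the predator's expected payoff from hunt Meadow: q·0 + (1−q)·(-9) = 9q - 9
  -12q + 9 = 9q - 9  ⇒  -21q = -18  ⇒  q = 6/7.

p = 3/7, q = 6/7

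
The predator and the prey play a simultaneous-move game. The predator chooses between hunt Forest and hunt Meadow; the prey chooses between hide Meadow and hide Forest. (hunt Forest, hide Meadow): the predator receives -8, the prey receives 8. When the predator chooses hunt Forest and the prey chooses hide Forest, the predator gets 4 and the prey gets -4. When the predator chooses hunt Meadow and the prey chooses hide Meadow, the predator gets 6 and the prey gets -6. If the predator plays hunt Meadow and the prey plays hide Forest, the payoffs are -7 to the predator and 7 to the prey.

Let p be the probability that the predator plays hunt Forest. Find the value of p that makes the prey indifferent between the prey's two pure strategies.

p = 13/25

The predator's mix must leave the prey indifferent between hide Meadow and hide Forest.
  the prey's payoff to hide Meadow: p·8 + (1−p)·(-6) = 14p - 6
  the prey's payoff to hide Forest: p·(-4) + (1−p)·7 = -11p + 7
  14p - 6 = -11p + 7  ⇒  25p = 13  ⇒  p = 13/25.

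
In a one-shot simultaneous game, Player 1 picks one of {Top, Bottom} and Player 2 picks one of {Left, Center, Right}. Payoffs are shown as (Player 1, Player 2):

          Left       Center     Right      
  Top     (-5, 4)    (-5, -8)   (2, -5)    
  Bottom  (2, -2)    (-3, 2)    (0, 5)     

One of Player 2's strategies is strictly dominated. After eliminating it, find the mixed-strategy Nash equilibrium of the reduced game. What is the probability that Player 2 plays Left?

Player 2's strategy Center is strictly dominated by Right: -5 > -8 and 5 > 2. Eliminate Center.
For Player 1 to be willing to mix, Player 1 must be indifferent between Top and Bottom, which pins down Player 2's mix.
  Player 1's expected payoff from Top: q·(-5) + (1−q)·2 = -7q + 2
  Player 1's expected payoff from Bottom: q·2 + (1−q)·0 = 2q
  -7q + 2 = 2q  ⇒  -9q = -2  ⇒  q = 2/9.

q = 2/9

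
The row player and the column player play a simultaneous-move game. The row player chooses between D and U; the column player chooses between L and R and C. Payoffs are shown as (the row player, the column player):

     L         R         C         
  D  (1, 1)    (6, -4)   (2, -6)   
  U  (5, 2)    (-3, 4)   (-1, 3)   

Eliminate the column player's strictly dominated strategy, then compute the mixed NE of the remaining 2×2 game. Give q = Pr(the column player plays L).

The column player's strategy C is strictly dominated by R: -4 > -6 and 4 > 3. Eliminate C.
The row player's indifference between D and U determines the column player's mixing probability q:
  the row player's payoff to D: q·1 + (1−q)·6 = -5q + 6
  the row player's payoff to U: q·5 + (1−q)·(-3) = 8q - 3
  -5q + 6 = 8q - 3  ⇒  -13q = -9  ⇒  q = 9/13.

q = 9/13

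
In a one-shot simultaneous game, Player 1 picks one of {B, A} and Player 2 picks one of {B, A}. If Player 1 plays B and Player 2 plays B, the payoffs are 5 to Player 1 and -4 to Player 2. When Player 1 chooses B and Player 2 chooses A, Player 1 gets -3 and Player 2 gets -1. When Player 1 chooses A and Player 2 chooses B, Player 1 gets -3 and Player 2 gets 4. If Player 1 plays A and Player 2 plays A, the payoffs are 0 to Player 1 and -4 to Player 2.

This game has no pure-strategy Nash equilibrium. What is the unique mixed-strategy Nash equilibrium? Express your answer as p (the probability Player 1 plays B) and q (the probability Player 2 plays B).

In a mixed equilibrium Player 2 is indifferent between B and A; this condition fixes p.
  Player 2's payoff from B: p·(-4) + (1−p)·4 = -8p + 4
  Player 2's payoff from A: p·(-1) + (1−p)·(-4) = 3p - 4
  -8p + 4 = 3p - 4  ⇒  -11p = -8  ⇒  p = 8/11.
Player 1's indifference between B and A determines Player 2's mixing probability q:
  Player 1's payoff from B: q·5 + (1−q)·(-3) = 8q - 3
  Player 1's payoff from A: q·(-3) + (1−q)·0 = -3q
  8q - 3 = -3q  ⇒  11q = 3  ⇒  q = 3/11.

p = 8/11, q = 3/11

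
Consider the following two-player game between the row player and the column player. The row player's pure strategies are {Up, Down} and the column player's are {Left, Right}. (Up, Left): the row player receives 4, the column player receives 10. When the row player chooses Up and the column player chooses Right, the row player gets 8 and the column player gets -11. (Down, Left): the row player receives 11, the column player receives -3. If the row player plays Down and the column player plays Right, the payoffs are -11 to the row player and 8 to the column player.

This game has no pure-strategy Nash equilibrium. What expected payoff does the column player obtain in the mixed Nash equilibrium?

47/32

The row player's mix must leave the column player indifferent between Left and Right.
  the column player's payoff from Left: p·10 + (1−p)·(-3) = 13p - 3
  the column player's payoff from Right: p·(-11) + (1−p)·8 = -19p + 8
  13p - 3 = -19p + 8  ⇒  32p = 11  ⇒  p = 11/32.
At equilibrium the column player is indifferent across columns, so the column player's payoff equals the payoff from Left: (11/32)·10 + (21/32)·(-3) = 47/32.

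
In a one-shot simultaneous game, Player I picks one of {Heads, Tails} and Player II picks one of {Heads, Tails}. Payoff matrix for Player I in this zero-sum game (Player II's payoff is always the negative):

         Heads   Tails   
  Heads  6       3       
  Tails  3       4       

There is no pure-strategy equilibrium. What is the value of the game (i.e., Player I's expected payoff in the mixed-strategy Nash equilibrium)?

Player I's indifference between Heads and Tails determines Player II's mixing probability q:
  Player I's payoff from Heads: q·6 + (1−q)·3 = 3q + 3
  Player I's payoff from Tails: q·3 + (1−q)·4 = -q + 4
  3q + 3 = -q + 4  ⇒  4q = 1  ⇒  q = 1/4.
The value is Player I's expected payoff against this mix (using Heads): (1/4)·6 + (3/4)·3 = 15/4.

v = 15/4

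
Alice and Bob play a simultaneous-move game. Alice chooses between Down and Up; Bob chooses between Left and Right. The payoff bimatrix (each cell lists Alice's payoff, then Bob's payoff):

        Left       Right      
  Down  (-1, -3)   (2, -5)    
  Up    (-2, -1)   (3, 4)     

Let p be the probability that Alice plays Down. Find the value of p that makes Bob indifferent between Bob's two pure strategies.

Alice's mix must leave Bob indifferent between Left and Right.
  Bob's payoff to Left: p·(-3) + (1−p)·(-1) = -2p - 1
  Bob's payoff to Right: p·(-5) + (1−p)·4 = -9p + 4
  -2p - 1 = -9p + 4  ⇒  7p = 5  ⇒  p = 5/7.

p = 5/7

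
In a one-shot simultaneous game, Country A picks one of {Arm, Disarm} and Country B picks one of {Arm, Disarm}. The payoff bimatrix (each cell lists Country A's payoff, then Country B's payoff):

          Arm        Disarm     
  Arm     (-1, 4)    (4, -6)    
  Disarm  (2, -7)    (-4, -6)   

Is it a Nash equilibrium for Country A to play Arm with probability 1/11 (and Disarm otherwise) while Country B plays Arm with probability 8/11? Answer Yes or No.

Yes

Check Country B's indifference given Country A's mix p = 1/11:
  payoff from Arm = -6; payoff from Disarm = -6 — equal.
Check Country A's indifference given Country B's mix q = 8/11:
  payoff from Arm = 4/11; payoff from Disarm = 4/11 — equal.
Both players are indifferent, so neither can profitably deviate.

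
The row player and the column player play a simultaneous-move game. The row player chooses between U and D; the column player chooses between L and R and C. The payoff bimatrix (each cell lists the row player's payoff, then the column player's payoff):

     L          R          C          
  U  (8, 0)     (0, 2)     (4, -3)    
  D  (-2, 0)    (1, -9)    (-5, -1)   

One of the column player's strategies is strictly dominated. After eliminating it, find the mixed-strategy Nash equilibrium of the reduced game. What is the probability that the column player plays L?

The column player's strategy C is strictly dominated by L: 0 > -3 and 0 > -1. Eliminate C.
The column player's mix must leave the row player indifferent between U and D.
  the row player's payoff to U: q·8 + (1−q)·0 = 8q
  the row player's payoff to D: q·(-2) + (1−q)·1 = -3q + 1
  8q = -3q + 1  ⇒  11q = 1  ⇒  q = 1/11.

q = 1/11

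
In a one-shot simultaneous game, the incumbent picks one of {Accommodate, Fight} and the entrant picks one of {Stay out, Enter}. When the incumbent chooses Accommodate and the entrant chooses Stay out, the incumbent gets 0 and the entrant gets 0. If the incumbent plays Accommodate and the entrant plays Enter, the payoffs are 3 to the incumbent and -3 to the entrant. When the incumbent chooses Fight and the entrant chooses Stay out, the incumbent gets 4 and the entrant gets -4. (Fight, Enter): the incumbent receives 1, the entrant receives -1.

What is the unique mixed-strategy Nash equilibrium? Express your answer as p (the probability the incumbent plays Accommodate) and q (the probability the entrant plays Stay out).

In a mixed equilibrium the entrant is indifferent between Stay out and Enter; this condition fixes p.
  the entrant's expected payoff from Stay out: p·0 + (1−p)·(-4) = 4p - 4
  the entrant's expected payoff from Enter: p·(-3) + (1−p)·(-1) = -2p - 1
  4p - 4 = -2p - 1  ⇒  6p = 3  ⇒  p = 1/2.
The incumbent's indifference between Accommodate and Fight determines the entrant's mixing probability q:
  the incumbent's expected payoff from Accommodate: q·0 + (1−q)·3 = -3q + 3
  the incumbent's expected payoff from Fight: q·4 + (1−q)·1 = 3q + 1
  -3q + 3 = 3q + 1  ⇒  -6q = -2  ⇒  q = 1/3.

p = 1/2, q = 1/3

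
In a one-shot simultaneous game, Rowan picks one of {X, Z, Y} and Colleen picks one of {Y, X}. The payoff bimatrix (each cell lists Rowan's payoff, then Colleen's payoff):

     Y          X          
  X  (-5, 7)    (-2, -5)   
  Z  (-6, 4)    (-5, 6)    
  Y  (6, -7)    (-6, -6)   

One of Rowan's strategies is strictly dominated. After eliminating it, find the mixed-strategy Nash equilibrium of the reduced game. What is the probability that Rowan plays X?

p = 1/13

Rowan's strategy Z is strictly dominated by X: -5 > -6 and -2 > -5. Eliminate Z.
For Colleen to be willing to mix, Colleen must be indifferent between Y and X, which pins down Rowan's mix.
  Colleen's expected payoff from Y: p·7 + (1−p)·(-7) = 14p - 7
  Colleen's expected payoff from X: p·(-5) + (1−p)·(-6) = p - 6
  14p - 7 = p - 6  ⇒  13p = 1  ⇒  p = 1/13.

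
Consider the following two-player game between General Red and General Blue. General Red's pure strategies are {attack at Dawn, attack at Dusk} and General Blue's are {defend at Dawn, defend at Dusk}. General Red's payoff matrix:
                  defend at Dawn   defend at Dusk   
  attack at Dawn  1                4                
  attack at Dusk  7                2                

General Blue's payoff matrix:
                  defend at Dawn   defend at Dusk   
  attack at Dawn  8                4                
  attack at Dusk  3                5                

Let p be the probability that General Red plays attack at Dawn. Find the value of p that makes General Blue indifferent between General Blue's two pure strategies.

p = 1/3

In a mixed equilibrium General Blue is indifferent between defend at Dawn and defend at Dusk; this condition fixes p.
  General Blue's expected payoff from defend at Dawn: p·8 + (1−p)·3 = 5p + 3
  General Blue's expected payoff from defend at Dusk: p·4 + (1−p)·5 = -p + 5
  5p + 3 = -p + 5  ⇒  6p = 2  ⇒  p = 1/3.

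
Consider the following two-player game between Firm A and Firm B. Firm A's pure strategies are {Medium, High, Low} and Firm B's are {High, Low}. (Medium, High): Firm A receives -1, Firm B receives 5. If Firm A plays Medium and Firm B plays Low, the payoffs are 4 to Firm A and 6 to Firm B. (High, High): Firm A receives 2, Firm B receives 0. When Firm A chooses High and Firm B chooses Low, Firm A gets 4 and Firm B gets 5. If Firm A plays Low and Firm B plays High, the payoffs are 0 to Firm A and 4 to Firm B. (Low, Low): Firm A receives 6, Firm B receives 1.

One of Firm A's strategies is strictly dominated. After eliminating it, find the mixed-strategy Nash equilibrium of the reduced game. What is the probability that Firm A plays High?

p = 3/8

Firm A's strategy Medium is strictly dominated by Low: 0 > -1 and 6 > 4. Eliminate Medium.
In a mixed equilibrium Firm B is indifferent between High and Low; this condition fixes p.
  Firm B's payoff from High: p·0 + (1−p)·4 = -4p + 4
  Firm B's payoff from Low: p·5 + (1−p)·1 = 4p + 1
  -4p + 4 = 4p + 1  ⇒  -8p = -3  ⇒  p = 3/8.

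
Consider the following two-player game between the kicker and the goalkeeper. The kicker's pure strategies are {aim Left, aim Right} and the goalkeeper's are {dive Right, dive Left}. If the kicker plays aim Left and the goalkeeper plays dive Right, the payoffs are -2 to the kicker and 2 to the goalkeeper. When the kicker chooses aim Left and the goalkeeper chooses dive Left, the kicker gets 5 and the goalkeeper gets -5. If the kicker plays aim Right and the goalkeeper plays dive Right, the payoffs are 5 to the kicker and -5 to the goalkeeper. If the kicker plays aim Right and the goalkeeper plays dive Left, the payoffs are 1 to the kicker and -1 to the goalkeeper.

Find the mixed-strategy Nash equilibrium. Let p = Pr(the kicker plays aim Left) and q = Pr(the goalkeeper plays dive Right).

p = 4/11, q = 4/11

The goalkeeper's indifference between dive Right and dive Left determines the kicker's mixing probability p:
  the goalkeeper's payoff to dive Right: p·2 + (1−p)·(-5) = 7p - 5
  the goalkeeper's payoff to dive Left: p·(-5) + (1−p)·(-1) = -4p - 1
  7p - 5 = -4p - 1  ⇒  11p = 4  ⇒  p = 4/11.
The kicker's indifference between aim Left and aim Right determines the goalkeeper's mixing probability q:
  the kicker's expected payoff from aim Left: q·(-2) + (1−q)·5 = -7q + 5
  the kicker's expected payoff from aim Right: q·5 + (1−q)·1 = 4q + 1
  -7q + 5 = 4q + 1  ⇒  -11q = -4  ⇒  q = 4/11.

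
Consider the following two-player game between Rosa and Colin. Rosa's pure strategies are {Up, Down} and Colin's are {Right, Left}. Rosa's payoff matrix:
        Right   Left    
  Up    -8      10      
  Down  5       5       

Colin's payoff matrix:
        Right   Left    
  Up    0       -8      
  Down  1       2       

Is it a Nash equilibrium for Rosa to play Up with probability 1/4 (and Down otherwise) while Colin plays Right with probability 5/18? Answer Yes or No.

No

Given Rosa's mix p = 1/4, Colin's payoff from Right is 3/4 but from Left is -1/2. Colin strictly prefers Right, so Colin would not mix.
So the proposed profile is not a Nash equilibrium.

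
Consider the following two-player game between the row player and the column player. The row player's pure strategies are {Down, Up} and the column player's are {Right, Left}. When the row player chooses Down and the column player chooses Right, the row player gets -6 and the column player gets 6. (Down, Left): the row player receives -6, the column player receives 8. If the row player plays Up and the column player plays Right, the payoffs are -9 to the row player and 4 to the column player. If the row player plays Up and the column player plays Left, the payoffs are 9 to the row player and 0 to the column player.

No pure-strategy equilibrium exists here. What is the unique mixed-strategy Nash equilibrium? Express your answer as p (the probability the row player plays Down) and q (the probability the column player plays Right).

p = 2/3, q = 5/6

The column player's indifference between Right and Left determines the row player's mixing probability p:
  the column player's payoff from Right: p·6 + (1−p)·4 = 2p + 4
  the column player's payoff from Left: p·8 + (1−p)·0 = 8p
  2p + 4 = 8p  ⇒  -6p = -4  ⇒  p = 2/3.
The row player's indifference between Down and Up determines the column player's mixing probability q:
  the row player's payoff to Down: q·(-6) + (1−q)·(-6) = -6
  the row player's payoff to Up: q·(-9) + (1−q)·9 = -18q + 9
  -6 = -18q + 9  ⇒  18q = 15  ⇒  q = 5/6.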